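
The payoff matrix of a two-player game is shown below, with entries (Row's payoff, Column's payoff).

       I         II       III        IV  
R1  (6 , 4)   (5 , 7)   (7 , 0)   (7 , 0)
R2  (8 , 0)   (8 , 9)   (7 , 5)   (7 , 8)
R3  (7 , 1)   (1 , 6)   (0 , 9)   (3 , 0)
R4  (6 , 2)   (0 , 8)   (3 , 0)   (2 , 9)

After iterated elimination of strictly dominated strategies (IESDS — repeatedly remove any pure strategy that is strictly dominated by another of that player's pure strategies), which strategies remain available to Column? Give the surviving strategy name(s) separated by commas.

Row's strategy R3 is strictly dominated by R2 (I: 8>7, II: 8>1, III: 7>0, IV: 7>3) and is removed.
Row's strategy R4 is strictly dominated by R2 (I: 8>6, II: 8>0, III: 7>3, IV: 7>2) and is removed.
Column I is eliminated: II beats it against every remaining row (R1: 7>4, R2: 9>0).
For Column, II strictly dominates III on the remaining rows (R1: 7>0, R2: 9>5); eliminate III.
Column's strategy IV is strictly dominated by II (R1: 7>0, R2: 9>8) and is removed.
Row R1 is eliminated: R2 beats it against every remaining column (II: 8>5).
Among the remaining strategies, none is strictly dominated by another pure strategy of the same player, so the elimination stops.
Surviving strategies — Row: {R2}; Column: {II}.

II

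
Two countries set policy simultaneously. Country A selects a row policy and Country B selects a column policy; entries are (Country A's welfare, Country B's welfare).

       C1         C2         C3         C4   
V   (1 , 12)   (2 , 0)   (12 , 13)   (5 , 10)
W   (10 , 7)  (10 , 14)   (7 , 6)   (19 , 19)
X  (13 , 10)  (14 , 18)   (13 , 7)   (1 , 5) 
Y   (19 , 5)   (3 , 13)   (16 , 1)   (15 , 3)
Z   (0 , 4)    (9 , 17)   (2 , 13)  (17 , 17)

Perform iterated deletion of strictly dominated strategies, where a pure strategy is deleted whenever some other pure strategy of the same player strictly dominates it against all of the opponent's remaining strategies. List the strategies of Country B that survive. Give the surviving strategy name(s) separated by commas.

C2, C4

Row V is eliminated: Y beats it against every remaining column (C1: 19>1, C2: 3>2, C3: 16>12, C4: 15>5).
For Country A, W strictly dominates Z on the remaining columns (C1: 10>0, C2: 10>9, C3: 7>2, C4: 19>17); eliminate Z.
Column C1 is eliminated: C2 beats it against every remaining row (W: 14>7, X: 18>10, Y: 13>5).
Country B's strategy C3 is strictly dominated by C2 (W: 14>6, X: 18>7, Y: 13>1) and is removed.
Row Y is eliminated: W beats it against every remaining column (C2: 10>3, C4: 19>15).
Among the remaining strategies, none is strictly dominated by another pure strategy of the same player, so the elimination stops.
Surviving strategies — Country A: {W, X}; Country B: {C2, C4}.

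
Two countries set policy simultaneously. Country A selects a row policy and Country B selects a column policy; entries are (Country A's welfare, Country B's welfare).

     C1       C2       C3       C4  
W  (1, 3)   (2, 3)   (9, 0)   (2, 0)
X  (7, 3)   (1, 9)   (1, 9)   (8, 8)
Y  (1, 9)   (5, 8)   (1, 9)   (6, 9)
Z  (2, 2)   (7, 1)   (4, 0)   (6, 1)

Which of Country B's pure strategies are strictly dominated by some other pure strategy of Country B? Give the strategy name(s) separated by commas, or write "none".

C1 is not dominated — it holds its own against C2 at W (3=3); C3 at W (3>0); C4 at W (3>0).
Nothing dominates C2: C1 at W (3=3); C3 at W (3>0); C4 at W (3>0).
Nothing dominates C3: C1 at X (9>3); C2 at X (9=9); C4 at W (0=0).
C4 is not dominated — it holds its own against C1 at X (8>3); C2 at Y (9>8); C3 at W (0=0).

none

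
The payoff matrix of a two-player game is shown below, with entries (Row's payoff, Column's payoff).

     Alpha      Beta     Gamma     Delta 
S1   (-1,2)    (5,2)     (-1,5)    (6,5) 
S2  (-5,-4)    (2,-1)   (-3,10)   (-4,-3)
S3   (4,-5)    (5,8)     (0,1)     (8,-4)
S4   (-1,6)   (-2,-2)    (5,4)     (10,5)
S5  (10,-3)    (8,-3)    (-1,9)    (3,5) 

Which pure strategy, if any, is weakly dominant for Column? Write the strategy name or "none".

Alpha fails to dominate Beta at S2 (-4<-1).
Beta fails to dominate Alpha at S4 (-2<6).
Gamma fails to dominate Alpha at S4 (4<6).
Delta fails to dominate Alpha at S4 (5<6).
No single strategy dominates all the others.

none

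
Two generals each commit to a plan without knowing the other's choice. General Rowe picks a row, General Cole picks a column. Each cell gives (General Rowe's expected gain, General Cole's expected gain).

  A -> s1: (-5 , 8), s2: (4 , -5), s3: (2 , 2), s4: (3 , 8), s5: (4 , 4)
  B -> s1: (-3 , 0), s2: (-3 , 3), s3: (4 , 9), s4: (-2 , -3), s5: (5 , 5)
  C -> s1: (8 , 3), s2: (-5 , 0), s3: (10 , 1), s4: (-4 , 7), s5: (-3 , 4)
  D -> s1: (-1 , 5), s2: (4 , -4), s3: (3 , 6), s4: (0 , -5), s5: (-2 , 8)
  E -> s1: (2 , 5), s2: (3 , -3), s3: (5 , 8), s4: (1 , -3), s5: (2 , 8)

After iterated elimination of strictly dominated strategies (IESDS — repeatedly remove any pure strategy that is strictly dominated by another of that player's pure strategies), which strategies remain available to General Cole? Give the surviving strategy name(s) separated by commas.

For General Cole, s3 strictly dominates s2 on the remaining rows (A: 2>-5, B: 9>3, C: 1>0, D: 6>-4, E: 8>-3); eliminate s2.
Row D is eliminated: E beats it against every remaining column (s1: 2>-1, s3: 5>3, s4: 1>0, s5: 2>-2).
Among the remaining strategies, none is strictly dominated by another pure strategy of the same player, so the elimination stops.
Surviving strategies — General Rowe: {A, B, C, E}; General Cole: {s1, s3, s4, s5}.

s1, s3, s4, s5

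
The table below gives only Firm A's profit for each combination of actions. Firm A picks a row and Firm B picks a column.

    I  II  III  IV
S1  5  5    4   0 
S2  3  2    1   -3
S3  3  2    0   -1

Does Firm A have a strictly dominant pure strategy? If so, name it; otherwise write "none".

S1 vs S2: I: 5>3, II: 5>2, III: 4>1, IV: 0>-3.
S1 vs S3: I: 5>3, II: 5>2, III: 4>0, IV: 0>-1.
S1 strictly beats every other strategy against every opponent action, so it is strictly dominant.

S1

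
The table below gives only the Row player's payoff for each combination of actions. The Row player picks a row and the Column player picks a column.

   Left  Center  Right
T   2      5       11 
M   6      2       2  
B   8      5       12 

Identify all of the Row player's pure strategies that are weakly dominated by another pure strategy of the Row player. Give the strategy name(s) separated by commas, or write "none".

B weakly dominates T — Left: 8>2, Center: 5=5, Right: 12>11.
M: dominated, since B does at least as well everywhere (Left: 8>6, Center: 5>2, Right: 12>2).
Nothing dominates B: T at Left (8>2); M at Left (8>6).

T, M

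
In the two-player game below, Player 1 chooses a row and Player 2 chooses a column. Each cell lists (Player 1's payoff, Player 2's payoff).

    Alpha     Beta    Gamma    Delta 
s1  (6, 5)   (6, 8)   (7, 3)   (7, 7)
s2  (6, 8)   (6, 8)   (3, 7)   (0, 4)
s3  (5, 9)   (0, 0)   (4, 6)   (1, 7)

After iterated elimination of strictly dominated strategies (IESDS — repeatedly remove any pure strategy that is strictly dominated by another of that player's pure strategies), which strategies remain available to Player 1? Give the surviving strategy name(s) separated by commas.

s1, s2

Row s3 is eliminated: s1 beats it against every remaining column (Alpha: 6>5, Beta: 6>0, Gamma: 7>4, Delta: 7>1).
Player 2's strategy Gamma is strictly dominated by Alpha (s1: 5>3, s2: 8>7) and is removed.
Column Delta is eliminated: Beta beats it against every remaining row (s1: 8>7, s2: 8>4).
Among the remaining strategies, none is strictly dominated by another pure strategy of the same player, so the elimination stops.
Surviving strategies — Player 1: {s1, s2}; Player 2: {Alpha, Beta}.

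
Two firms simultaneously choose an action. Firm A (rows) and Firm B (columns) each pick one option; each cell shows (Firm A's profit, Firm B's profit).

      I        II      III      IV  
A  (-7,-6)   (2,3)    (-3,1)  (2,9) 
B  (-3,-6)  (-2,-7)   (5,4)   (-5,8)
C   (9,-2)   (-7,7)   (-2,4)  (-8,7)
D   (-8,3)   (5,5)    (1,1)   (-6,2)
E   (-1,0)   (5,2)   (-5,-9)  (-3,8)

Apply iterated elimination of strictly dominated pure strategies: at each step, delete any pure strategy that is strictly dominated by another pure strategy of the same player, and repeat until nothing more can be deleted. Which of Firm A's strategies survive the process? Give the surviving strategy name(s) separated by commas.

For Firm B, IV strictly dominates III on the remaining rows (A: 9>1, B: 8>4, C: 7>4, D: 2>1, E: 8>-9); eliminate III.
Firm A's strategy B is strictly dominated by E (I: -1>-3, II: 5>-2, IV: -3>-5) and is removed.
For Firm B, II strictly dominates I on the remaining rows (A: 3>-6, C: 7>-2, D: 5>3, E: 2>0); eliminate I.
For Firm A, A strictly dominates C on the remaining columns (II: 2>-7, IV: 2>-8); eliminate C.
Among the remaining strategies, none is strictly dominated by another pure strategy of the same player, so the elimination stops.
Surviving strategies — Firm A: {A, D, E}; Firm B: {II, IV}.

A, D, E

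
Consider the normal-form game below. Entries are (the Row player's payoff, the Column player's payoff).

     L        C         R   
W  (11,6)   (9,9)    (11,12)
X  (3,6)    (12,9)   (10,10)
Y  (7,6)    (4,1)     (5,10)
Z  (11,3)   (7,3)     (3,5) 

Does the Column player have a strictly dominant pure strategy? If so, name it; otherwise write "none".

R

R vs L: W: 12>6, X: 10>6, Y: 10>6, Z: 5>3.
R vs C: W: 12>9, X: 10>9, Y: 10>1, Z: 5>3.
R strictly beats every other strategy against every opponent action, so it is strictly dominant.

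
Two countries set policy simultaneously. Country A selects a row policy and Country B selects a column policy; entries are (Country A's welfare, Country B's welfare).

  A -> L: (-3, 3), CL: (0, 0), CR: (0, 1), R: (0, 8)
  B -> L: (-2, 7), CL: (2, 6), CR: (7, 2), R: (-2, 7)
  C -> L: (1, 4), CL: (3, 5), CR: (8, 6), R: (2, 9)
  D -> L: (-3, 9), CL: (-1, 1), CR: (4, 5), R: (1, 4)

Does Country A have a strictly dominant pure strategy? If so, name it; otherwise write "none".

C

C vs A: L: 1>-3, CL: 3>0, CR: 8>0, R: 2>0.
C vs B: L: 1>-2, CL: 3>2, CR: 8>7, R: 2>-2.
C vs D: L: 1>-3, CL: 3>-1, CR: 8>4, R: 2>1.
C strictly beats every other strategy against every opponent action, so it is strictly dominant.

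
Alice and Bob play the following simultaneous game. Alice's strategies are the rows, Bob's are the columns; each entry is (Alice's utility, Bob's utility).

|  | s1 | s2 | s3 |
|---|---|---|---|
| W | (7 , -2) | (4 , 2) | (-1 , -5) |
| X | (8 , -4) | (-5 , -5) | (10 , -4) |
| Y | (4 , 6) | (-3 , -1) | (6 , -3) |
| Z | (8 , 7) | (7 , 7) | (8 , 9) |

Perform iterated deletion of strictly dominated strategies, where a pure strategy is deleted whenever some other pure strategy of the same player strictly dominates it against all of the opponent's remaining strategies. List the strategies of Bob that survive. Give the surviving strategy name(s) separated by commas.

Row W is eliminated: Z beats it against every remaining column (s1: 8>7, s2: 7>4, s3: 8>-1).
For Alice, Z strictly dominates Y on the remaining columns (s1: 8>4, s2: 7>-3, s3: 8>6); eliminate Y.
Bob's strategy s2 is strictly dominated by s3 (X: -4>-5, Z: 9>7) and is removed.
Among the remaining strategies, none is strictly dominated by another pure strategy of the same player, so the elimination stops.
Surviving strategies — Alice: {X, Z}; Bob: {s1, s3}.

s1, s3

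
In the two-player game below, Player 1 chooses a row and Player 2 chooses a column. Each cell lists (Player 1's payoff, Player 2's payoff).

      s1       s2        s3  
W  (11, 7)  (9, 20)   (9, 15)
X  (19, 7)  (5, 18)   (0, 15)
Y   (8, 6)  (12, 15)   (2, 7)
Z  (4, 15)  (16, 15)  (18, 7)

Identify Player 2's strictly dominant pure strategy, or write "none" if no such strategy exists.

s1 fails to dominate s2 at W (7<20).
s2 fails to dominate s1 at Z (15=15).
s3 fails to dominate s1 at Z (7<15).
No single strategy dominates all the others.

none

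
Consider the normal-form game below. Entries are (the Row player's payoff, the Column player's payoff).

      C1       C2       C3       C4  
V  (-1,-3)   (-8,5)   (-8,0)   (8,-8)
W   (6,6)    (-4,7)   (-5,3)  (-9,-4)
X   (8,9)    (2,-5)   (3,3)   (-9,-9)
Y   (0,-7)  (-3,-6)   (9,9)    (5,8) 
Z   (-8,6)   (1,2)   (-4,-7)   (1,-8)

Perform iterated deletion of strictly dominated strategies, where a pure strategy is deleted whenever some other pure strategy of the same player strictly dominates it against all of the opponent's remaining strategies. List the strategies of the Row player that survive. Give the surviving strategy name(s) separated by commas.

X, Y

Column C4 is eliminated: C3 beats it against every remaining row (V: 0>-8, W: 3>-4, X: 3>-9, Y: 9>8, Z: -7>-8).
Row V is eliminated: W beats it against every remaining column (C1: 6>-1, C2: -4>-8, C3: -5>-8).
The Row player's strategy W is strictly dominated by X (C1: 8>6, C2: 2>-4, C3: 3>-5) and is removed.
For the Row player, X strictly dominates Z on the remaining columns (C1: 8>-8, C2: 2>1, C3: 3>-4); eliminate Z.
The Column player's strategy C2 is strictly dominated by C3 (X: 3>-5, Y: 9>-6) and is removed.
Among the remaining strategies, none is strictly dominated by another pure strategy of the same player, so the elimination stops.
Surviving strategies — the Row player: {X, Y}; the Column player: {C1, C3}.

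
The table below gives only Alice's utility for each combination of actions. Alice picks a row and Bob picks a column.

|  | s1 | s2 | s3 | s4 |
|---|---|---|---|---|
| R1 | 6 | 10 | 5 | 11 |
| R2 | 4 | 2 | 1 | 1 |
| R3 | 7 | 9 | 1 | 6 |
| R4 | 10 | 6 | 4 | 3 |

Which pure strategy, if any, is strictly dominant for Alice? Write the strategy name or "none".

none

R1 fails to dominate R3 at s1 (6<7).
R2 fails to dominate R1 at s1 (4<6).
R3 fails to dominate R1 at s2 (9<10).
R4 fails to dominate R1 at s2 (6<10).
No single strategy dominates all the others.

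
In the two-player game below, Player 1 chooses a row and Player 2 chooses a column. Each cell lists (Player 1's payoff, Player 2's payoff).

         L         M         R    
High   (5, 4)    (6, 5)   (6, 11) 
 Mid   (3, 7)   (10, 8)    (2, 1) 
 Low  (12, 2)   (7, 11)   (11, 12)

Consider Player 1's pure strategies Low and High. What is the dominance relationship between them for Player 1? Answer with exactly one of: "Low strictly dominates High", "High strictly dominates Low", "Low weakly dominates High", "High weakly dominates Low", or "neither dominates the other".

Low's payoffs vs High's, by Player 2's action — L: 12>5, M: 7>6, R: 11>6.
Every comparison favours Low, so Low strictly dominates High.

Low strictly dominates High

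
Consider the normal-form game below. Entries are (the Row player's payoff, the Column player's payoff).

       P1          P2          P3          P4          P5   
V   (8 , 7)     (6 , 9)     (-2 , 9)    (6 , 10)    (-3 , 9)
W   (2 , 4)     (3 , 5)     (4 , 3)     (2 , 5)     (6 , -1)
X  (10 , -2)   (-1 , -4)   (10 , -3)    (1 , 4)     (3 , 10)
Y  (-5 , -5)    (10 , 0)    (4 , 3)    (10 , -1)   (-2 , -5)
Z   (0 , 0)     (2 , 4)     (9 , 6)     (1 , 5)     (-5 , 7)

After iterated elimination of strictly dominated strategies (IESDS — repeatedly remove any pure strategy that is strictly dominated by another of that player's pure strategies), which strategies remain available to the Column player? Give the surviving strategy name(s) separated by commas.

P2, P3, P4, P5

For the Column player, P4 strictly dominates P1 on the remaining rows (V: 10>7, W: 5>4, X: 4>-2, Y: -1>-5, Z: 5>0); eliminate P1.
For the Row player, Y strictly dominates V on the remaining columns (P2: 10>6, P3: 4>-2, P4: 10>6, P5: -2>-3); eliminate V.
Among the remaining strategies, none is strictly dominated by another pure strategy of the same player, so the elimination stops.
Surviving strategies — the Row player: {W, X, Y, Z}; the Column player: {P2, P3, P4, P5}.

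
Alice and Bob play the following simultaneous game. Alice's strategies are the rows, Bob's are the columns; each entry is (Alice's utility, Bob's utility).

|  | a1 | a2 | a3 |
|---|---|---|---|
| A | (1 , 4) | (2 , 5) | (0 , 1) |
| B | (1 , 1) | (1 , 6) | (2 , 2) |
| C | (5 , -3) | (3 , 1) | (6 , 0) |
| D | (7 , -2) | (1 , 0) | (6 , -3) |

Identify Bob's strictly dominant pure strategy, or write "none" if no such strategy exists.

a2 vs a1: A: 5>4, B: 6>1, C: 1>-3, D: 0>-2.
a2 vs a3: A: 5>1, B: 6>2, C: 1>0, D: 0>-3.
a2 strictly beats every other strategy against every opponent action, so it is strictly dominant.

a2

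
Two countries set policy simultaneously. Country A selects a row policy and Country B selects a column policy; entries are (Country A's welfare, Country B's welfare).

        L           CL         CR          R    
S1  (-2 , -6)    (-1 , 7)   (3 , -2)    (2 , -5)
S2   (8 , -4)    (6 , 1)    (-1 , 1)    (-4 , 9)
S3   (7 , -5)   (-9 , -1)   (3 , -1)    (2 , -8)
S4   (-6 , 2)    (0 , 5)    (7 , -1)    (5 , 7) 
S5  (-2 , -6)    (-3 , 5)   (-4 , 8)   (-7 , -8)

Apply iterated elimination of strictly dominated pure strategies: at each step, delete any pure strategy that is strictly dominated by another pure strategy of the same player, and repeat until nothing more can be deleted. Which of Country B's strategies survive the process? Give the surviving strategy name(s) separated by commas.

Row S5 is eliminated: S2 beats it against every remaining column (L: 8>-2, CL: 6>-3, CR: -1>-4, R: -4>-7).
For Country B, CL strictly dominates L on the remaining rows (S1: 7>-6, S2: 1>-4, S3: -1>-5, S4: 5>2); eliminate L.
Country A's strategy S1 is strictly dominated by S4 (CL: 0>-1, CR: 7>3, R: 5>2) and is removed.
For Country A, S4 strictly dominates S3 on the remaining columns (CL: 0>-9, CR: 7>3, R: 5>2); eliminate S3.
Column CL is eliminated: R beats it against every remaining row (S2: 9>1, S4: 7>5).
Row S2 is eliminated: S4 beats it against every remaining column (CR: 7>-1, R: 5>-4).
Column CR is eliminated: R beats it against every remaining row (S4: 7>-1).
Among the remaining strategies, none is strictly dominated by another pure strategy of the same player, so the elimination stops.
Surviving strategies — Country A: {S4}; Country B: {R}.

R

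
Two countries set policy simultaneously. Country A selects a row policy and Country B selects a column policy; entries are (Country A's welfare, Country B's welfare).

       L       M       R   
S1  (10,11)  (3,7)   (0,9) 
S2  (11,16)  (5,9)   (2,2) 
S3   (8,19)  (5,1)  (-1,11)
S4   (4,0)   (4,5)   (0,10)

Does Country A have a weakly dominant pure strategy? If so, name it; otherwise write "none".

S2

S2 vs S1: L: 11>10, M: 5>3, R: 2>0.
S2 vs S3: L: 11>8, M: 5=5, R: 2>-1.
S2 vs S4: L: 11>4, M: 5>4, R: 2>0.
S2 is at least as good as every other strategy against every opponent action, so it is weakly dominant.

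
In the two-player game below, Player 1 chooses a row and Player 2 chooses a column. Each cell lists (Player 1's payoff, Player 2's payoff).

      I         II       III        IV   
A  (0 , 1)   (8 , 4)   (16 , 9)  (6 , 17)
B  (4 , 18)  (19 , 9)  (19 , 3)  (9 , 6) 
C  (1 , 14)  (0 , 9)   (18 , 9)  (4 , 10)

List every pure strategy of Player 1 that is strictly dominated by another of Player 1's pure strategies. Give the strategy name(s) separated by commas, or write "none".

A: dominated, since B does at least as well everywhere (I: 4>0, II: 19>8, III: 19>16, IV: 9>6).
B: no other strategy beats it everywhere (A at I (4>0); C at I (4>1)).
C is strictly dominated by B (I: 4>1, II: 19>0, III: 19>18, IV: 9>4).

A, C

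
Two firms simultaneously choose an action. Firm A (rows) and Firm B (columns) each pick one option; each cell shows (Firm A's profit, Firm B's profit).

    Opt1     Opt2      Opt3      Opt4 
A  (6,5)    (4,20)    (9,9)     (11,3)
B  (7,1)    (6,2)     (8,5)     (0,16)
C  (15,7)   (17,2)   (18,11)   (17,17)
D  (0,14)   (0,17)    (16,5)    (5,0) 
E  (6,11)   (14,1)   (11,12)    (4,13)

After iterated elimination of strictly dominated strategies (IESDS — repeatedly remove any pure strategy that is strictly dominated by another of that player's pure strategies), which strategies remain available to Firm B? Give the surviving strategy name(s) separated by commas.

Opt4

Row A is eliminated: C beats it against every remaining column (Opt1: 15>6, Opt2: 17>4, Opt3: 18>9, Opt4: 17>11).
Row B is eliminated: C beats it against every remaining column (Opt1: 15>7, Opt2: 17>6, Opt3: 18>8, Opt4: 17>0).
Firm A's strategy D is strictly dominated by C (Opt1: 15>0, Opt2: 17>0, Opt3: 18>16, Opt4: 17>5) and is removed.
Row E is eliminated: C beats it against every remaining column (Opt1: 15>6, Opt2: 17>14, Opt3: 18>11, Opt4: 17>4).
Firm B's strategy Opt1 is strictly dominated by Opt3 (C: 11>7) and is removed.
Firm B's strategy Opt2 is strictly dominated by Opt3 (C: 11>2) and is removed.
Column Opt3 is eliminated: Opt4 beats it against every remaining row (C: 17>11).
Among the remaining strategies, none is strictly dominated by another pure strategy of the same player, so the elimination stops.
Surviving strategies — Firm A: {C}; Firm B: {Opt4}.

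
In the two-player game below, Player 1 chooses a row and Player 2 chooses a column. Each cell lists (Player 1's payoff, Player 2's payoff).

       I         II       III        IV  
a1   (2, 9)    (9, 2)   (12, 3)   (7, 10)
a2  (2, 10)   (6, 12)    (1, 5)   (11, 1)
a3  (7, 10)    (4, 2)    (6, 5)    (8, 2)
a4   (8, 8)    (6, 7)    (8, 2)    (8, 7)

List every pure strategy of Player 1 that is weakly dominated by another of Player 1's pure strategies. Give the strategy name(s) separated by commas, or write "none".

a1 is not dominated — it holds its own against a2 at II (9>6); a3 at II (9>4); a4 at II (9>6).
a2: no other strategy beats it everywhere (a1 at IV (11>7); a3 at II (6>4); a4 at IV (11>8)).
a3: dominated, since a4 does at least as well everywhere (I: 8>7, II: 6>4, III: 8>6, IV: 8=8).
a4 is not dominated — it holds its own against a1 at I (8>2); a2 at I (8>2); a3 at I (8>7).

a3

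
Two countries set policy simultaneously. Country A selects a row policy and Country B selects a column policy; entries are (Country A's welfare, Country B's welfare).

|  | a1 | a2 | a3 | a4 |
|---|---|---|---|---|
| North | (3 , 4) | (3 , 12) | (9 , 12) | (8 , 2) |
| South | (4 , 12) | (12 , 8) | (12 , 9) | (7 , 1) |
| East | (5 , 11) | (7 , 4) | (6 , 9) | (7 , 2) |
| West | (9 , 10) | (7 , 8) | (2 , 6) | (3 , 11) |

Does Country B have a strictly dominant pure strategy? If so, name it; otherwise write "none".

none

a1 fails to dominate a2 at North (4<12).
a2 fails to dominate a1 at South (8<12).
a3 fails to dominate a1 at South (9<12).
a4 fails to dominate a1 at North (2<4).
No single strategy dominates all the others.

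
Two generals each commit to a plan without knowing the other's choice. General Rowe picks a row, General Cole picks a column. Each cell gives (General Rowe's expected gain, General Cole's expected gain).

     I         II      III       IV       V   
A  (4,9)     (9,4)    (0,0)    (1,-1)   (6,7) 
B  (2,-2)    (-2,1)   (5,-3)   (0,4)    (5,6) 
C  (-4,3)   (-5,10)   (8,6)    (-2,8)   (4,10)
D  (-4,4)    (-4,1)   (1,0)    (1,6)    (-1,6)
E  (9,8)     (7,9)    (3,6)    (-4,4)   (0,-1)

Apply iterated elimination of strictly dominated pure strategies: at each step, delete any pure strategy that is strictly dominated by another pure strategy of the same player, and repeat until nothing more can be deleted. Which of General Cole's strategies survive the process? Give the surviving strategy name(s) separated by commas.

For General Cole, II strictly dominates III on the remaining rows (A: 4>0, B: 1>-3, C: 10>6, D: 1>0, E: 9>6); eliminate III.
General Rowe's strategy B is strictly dominated by A (I: 4>2, II: 9>-2, IV: 1>0, V: 6>5) and is removed.
For General Rowe, A strictly dominates C on the remaining columns (I: 4>-4, II: 9>-5, IV: 1>-2, V: 6>4); eliminate C.
Among the remaining strategies, none is strictly dominated by another pure strategy of the same player, so the elimination stops.
Surviving strategies — General Rowe: {A, D, E}; General Cole: {I, II, IV, V}.

I, II, IV, V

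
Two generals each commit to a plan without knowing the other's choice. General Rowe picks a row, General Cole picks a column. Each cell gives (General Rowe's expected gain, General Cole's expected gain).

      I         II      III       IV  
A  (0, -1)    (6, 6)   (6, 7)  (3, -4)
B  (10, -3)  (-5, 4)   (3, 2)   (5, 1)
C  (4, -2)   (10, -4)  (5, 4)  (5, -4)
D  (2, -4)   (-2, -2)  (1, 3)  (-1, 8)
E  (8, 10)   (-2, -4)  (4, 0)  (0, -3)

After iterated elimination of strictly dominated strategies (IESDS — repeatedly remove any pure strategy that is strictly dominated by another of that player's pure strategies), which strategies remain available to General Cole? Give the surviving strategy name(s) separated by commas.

For General Rowe, C strictly dominates D on the remaining columns (I: 4>2, II: 10>-2, III: 5>1, IV: 5>-1); eliminate D.
Column IV is eliminated: III beats it against every remaining row (A: 7>-4, B: 2>1, C: 4>-4, E: 0>-3).
Among the remaining strategies, none is strictly dominated by another pure strategy of the same player, so the elimination stops.
Surviving strategies — General Rowe: {A, B, C, E}; General Cole: {I, II, III}.

I, II, III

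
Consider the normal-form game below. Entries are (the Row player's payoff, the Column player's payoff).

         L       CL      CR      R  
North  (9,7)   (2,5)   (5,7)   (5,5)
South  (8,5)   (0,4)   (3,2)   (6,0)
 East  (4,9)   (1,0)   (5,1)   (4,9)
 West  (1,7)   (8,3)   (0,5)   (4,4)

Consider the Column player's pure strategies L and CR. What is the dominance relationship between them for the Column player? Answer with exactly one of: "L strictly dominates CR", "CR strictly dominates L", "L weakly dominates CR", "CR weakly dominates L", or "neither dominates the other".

Compare L to CR across each opponent action: North: 7=7, South: 5>2, East: 9>1, West: 7>5.
L is at least as good everywhere and strictly better somewhere (tied only at North), so L weakly but not strictly dominates CR.

L weakly dominates CR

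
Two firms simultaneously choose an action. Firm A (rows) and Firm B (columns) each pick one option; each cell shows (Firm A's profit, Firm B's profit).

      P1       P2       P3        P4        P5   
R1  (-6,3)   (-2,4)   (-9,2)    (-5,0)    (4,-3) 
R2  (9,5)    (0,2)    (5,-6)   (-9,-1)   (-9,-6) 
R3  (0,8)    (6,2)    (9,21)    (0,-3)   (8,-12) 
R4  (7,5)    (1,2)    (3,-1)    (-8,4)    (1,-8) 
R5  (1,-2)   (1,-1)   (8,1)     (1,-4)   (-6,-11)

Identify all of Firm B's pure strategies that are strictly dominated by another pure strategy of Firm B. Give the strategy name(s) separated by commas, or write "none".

P4, P5

Nothing dominates P1: P2 at R2 (5>2); P3 at R1 (3>2); P4 at R1 (3>0); P5 at R1 (3>-3).
P2: no other strategy beats it everywhere (P1 at R1 (4>3); P3 at R1 (4>2); P4 at R1 (4>0); P5 at R1 (4>-3)).
P3: no other strategy beats it everywhere (P1 at R3 (21>8); P2 at R3 (21>2); P4 at R1 (2>0); P5 at R1 (2>-3)).
P4 is strictly dominated by P1 (R1: 3>0, R2: 5>-1, R3: 8>-3, R4: 5>4, R5: -2>-4).
P5 is strictly dominated by P1 (R1: 3>-3, R2: 5>-6, R3: 8>-12, R4: 5>-8, R5: -2>-11).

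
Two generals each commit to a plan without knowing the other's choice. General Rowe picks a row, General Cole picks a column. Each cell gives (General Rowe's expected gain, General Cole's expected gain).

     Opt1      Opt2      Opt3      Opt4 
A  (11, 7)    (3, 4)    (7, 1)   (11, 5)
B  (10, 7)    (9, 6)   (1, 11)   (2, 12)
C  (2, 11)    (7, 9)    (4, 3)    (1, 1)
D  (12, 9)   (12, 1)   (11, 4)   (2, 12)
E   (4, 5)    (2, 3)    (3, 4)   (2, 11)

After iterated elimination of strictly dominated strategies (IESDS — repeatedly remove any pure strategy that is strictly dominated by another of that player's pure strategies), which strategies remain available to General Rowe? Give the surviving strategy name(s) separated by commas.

A, D

For General Rowe, D strictly dominates C on the remaining columns (Opt1: 12>2, Opt2: 12>7, Opt3: 11>4, Opt4: 2>1); eliminate C.
Row E is eliminated: A beats it against every remaining column (Opt1: 11>4, Opt2: 3>2, Opt3: 7>3, Opt4: 11>2).
For General Cole, Opt1 strictly dominates Opt2 on the remaining rows (A: 7>4, B: 7>6, D: 9>1); eliminate Opt2.
General Rowe's strategy B is strictly dominated by A (Opt1: 11>10, Opt3: 7>1, Opt4: 11>2) and is removed.
Column Opt3 is eliminated: Opt1 beats it against every remaining row (A: 7>1, D: 9>4).
Among the remaining strategies, none is strictly dominated by another pure strategy of the same player, so the elimination stops.
Surviving strategies — General Rowe: {A, D}; General Cole: {Opt1, Opt4}.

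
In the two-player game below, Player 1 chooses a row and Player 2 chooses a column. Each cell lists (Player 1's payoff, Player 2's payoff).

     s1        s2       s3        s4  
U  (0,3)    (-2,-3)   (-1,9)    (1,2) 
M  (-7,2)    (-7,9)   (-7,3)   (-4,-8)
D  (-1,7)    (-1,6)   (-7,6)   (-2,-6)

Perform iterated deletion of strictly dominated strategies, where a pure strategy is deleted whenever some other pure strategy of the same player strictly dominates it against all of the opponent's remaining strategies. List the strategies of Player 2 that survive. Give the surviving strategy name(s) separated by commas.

For Player 1, U strictly dominates M on the remaining columns (s1: 0>-7, s2: -2>-7, s3: -1>-7, s4: 1>-4); eliminate M.
Column s2 is eliminated: s1 beats it against every remaining row (U: 3>-3, D: 7>6).
Player 1's strategy D is strictly dominated by U (s1: 0>-1, s3: -1>-7, s4: 1>-2) and is removed.
Player 2's strategy s1 is strictly dominated by s3 (U: 9>3) and is removed.
Player 2's strategy s4 is strictly dominated by s3 (U: 9>2) and is removed.
Among the remaining strategies, none is strictly dominated by another pure strategy of the same player, so the elimination stops.
Surviving strategies — Player 1: {U}; Player 2: {s3}.

s3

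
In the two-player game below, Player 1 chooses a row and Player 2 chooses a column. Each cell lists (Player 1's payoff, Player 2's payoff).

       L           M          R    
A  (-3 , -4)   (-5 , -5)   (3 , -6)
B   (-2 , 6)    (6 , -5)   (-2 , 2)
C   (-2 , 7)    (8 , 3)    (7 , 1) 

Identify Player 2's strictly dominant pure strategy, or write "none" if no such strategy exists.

L

L vs M: A: -4>-5, B: 6>-5, C: 7>3.
L vs R: A: -4>-6, B: 6>2, C: 7>1.
L strictly beats every other strategy against every opponent action, so it is strictly dominant.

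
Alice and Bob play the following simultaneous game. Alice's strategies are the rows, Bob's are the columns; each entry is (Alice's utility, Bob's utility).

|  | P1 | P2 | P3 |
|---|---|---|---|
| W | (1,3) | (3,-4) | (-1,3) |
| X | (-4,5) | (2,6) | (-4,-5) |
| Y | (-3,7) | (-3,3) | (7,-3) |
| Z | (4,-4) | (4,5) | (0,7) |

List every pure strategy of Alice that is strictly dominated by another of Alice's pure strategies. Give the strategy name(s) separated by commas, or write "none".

W: dominated, since Z does at least as well everywhere (P1: 4>1, P2: 4>3, P3: 0>-1).
X is strictly dominated by W (P1: 1>-4, P2: 3>2, P3: -1>-4).
Nothing dominates Y: W at P3 (7>-1); X at P1 (-3>-4); Z at P3 (7>0).
Nothing dominates Z: W at P1 (4>1); X at P1 (4>-4); Y at P1 (4>-3).

W, X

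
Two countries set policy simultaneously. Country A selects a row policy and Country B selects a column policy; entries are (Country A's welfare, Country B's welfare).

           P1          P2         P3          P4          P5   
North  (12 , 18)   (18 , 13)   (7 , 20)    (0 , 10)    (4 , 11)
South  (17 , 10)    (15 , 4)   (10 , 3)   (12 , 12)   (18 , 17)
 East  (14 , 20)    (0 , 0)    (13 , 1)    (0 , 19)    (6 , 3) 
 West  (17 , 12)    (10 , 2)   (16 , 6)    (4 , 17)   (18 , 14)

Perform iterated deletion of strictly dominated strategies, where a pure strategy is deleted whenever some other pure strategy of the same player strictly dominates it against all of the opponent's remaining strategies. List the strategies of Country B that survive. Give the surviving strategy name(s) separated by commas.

P4, P5

Country A's strategy East is strictly dominated by West (P1: 17>14, P2: 10>0, P3: 16>13, P4: 4>0, P5: 18>6) and is removed.
Column P2 is eliminated: P1 beats it against every remaining row (North: 18>13, South: 10>4, West: 12>2).
Country A's strategy North is strictly dominated by South (P1: 17>12, P3: 10>7, P4: 12>0, P5: 18>4) and is removed.
Column P1 is eliminated: P4 beats it against every remaining row (South: 12>10, West: 17>12).
For Country B, P4 strictly dominates P3 on the remaining rows (South: 12>3, West: 17>6); eliminate P3.
Among the remaining strategies, none is strictly dominated by another pure strategy of the same player, so the elimination stops.
Surviving strategies — Country A: {South, West}; Country B: {P4, P5}.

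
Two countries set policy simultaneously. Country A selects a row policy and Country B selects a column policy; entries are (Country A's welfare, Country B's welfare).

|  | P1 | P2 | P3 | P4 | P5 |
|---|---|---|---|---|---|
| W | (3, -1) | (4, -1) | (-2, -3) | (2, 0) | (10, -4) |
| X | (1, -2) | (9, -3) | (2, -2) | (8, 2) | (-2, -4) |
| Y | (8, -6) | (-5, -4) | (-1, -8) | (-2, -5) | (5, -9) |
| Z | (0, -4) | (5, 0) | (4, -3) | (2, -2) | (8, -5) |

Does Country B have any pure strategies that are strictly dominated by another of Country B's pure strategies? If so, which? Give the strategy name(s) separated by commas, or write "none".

P1: dominated, since P4 does at least as well everywhere (W: 0>-1, X: 2>-2, Y: -5>-6, Z: -2>-4).
P2: no other strategy beats it everywhere (P1 at W (-1=-1); P3 at W (-1>-3); P4 at Y (-4>-5); P5 at W (-1>-4)).
P3: dominated, since P4 does at least as well everywhere (W: 0>-3, X: 2>-2, Y: -5>-8, Z: -2>-3).
Nothing dominates P4: P1 at W (0>-1); P2 at W (0>-1); P3 at W (0>-3); P5 at W (0>-4).
P5: dominated, since P1 does at least as well everywhere (W: -1>-4, X: -2>-4, Y: -6>-9, Z: -4>-5).

P1, P3, P5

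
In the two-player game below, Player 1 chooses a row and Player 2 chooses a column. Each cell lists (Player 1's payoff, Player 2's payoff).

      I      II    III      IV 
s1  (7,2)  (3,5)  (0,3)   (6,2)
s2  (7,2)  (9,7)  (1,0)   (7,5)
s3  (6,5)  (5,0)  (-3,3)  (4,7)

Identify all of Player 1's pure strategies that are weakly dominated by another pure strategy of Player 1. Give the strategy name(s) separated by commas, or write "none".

s1: dominated, since s2 does at least as well everywhere (I: 7=7, II: 9>3, III: 1>0, IV: 7>6).
Nothing dominates s2: s1 at II (9>3); s3 at I (7>6).
s3 is weakly dominated by s2 (I: 7>6, II: 9>5, III: 1>-3, IV: 7>4).

s1, s3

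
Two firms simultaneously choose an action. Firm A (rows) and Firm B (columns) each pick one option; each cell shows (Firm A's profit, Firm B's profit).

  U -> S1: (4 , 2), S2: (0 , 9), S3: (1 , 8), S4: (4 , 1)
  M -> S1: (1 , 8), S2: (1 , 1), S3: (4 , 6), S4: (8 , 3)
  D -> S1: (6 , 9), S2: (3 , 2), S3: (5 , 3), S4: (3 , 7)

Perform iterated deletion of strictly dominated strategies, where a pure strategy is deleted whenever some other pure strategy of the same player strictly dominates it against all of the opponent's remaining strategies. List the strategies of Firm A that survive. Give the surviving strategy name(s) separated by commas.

D

Firm B's strategy S4 is strictly dominated by S1 (U: 2>1, M: 8>3, D: 9>7) and is removed.
Firm A's strategy U is strictly dominated by D (S1: 6>4, S2: 3>0, S3: 5>1) and is removed.
For Firm A, D strictly dominates M on the remaining columns (S1: 6>1, S2: 3>1, S3: 5>4); eliminate M.
For Firm B, S1 strictly dominates S2 on the remaining rows (D: 9>2); eliminate S2.
Firm B's strategy S3 is strictly dominated by S1 (D: 9>3) and is removed.
Among the remaining strategies, none is strictly dominated by another pure strategy of the same player, so the elimination stops.
Surviving strategies — Firm A: {D}; Firm B: {S1}.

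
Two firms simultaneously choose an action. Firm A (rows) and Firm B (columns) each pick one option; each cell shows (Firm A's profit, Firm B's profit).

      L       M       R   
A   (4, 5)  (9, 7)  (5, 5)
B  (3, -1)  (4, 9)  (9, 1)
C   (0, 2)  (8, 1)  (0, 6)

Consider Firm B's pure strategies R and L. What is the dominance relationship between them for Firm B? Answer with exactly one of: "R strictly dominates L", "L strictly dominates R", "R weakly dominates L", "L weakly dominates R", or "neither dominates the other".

R weakly dominates L

Compare R to L across each choice by Firm A: A: 5=5, B: 1>-1, C: 6>2.
R is at least as good everywhere and strictly better somewhere (tied only at A), so R weakly but not strictly dominates L.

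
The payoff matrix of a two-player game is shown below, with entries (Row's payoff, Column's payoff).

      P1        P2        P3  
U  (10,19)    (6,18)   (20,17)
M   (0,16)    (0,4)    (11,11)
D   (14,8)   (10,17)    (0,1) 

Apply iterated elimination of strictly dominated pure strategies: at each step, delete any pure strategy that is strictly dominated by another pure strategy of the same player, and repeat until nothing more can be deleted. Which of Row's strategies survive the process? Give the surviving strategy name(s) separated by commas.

Row's strategy M is strictly dominated by U (P1: 10>0, P2: 6>0, P3: 20>11) and is removed.
Column P3 is eliminated: P1 beats it against every remaining row (U: 19>17, D: 8>1).
Row U is eliminated: D beats it against every remaining column (P1: 14>10, P2: 10>6).
Column P1 is eliminated: P2 beats it against every remaining row (D: 17>8).
Among the remaining strategies, none is strictly dominated by another pure strategy of the same player, so the elimination stops.
Surviving strategies — Row: {D}; Column: {P2}.

D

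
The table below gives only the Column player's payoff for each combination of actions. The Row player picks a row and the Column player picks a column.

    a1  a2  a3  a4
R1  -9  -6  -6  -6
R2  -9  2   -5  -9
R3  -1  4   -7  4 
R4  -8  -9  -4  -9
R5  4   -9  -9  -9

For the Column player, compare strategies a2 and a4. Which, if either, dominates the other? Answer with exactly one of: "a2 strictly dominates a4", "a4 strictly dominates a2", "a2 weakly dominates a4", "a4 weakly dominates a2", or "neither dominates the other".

a2 weakly dominates a4

Compare a2 to a4 across each choice by the Row player: R1: -6=-6, R2: 2>-9, R3: 4=4, R4: -9=-9, R5: -9=-9.
a2 is at least as good everywhere and strictly better somewhere (tied only at R1, R3, R4, R5), so a2 weakly but not strictly dominates a4.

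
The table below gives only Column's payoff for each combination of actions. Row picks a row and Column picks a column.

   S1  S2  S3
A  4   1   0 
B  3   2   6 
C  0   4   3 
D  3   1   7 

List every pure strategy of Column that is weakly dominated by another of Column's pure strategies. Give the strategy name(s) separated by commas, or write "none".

S1 is not dominated — it holds its own against S2 at A (4>1); S3 at A (4>0).
S2: no other strategy beats it everywhere (S1 at C (4>0); S3 at A (1>0)).
S3: no other strategy beats it everywhere (S1 at B (6>3); S2 at B (6>2)).

none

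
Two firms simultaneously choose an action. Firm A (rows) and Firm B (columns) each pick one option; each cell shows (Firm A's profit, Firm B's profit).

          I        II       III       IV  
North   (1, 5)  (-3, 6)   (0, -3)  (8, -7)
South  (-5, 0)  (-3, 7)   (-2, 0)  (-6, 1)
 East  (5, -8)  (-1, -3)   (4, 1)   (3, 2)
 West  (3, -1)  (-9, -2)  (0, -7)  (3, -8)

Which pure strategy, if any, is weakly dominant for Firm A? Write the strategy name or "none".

North fails to dominate East at I (1<5).
South fails to dominate North at I (-5<1).
East fails to dominate North at IV (3<8).
West fails to dominate North at II (-9<-3).
No single strategy dominates all the others.

none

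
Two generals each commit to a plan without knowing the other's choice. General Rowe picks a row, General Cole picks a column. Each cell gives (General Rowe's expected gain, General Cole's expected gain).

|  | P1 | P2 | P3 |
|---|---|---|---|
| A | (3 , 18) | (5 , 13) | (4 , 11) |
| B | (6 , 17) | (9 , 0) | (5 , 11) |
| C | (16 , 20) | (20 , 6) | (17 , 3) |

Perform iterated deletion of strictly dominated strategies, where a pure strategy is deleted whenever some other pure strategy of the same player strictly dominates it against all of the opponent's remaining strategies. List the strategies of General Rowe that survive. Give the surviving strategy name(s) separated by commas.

General Rowe's strategy A is strictly dominated by B (P1: 6>3, P2: 9>5, P3: 5>4) and is removed.
For General Rowe, C strictly dominates B on the remaining columns (P1: 16>6, P2: 20>9, P3: 17>5); eliminate B.
Column P2 is eliminated: P1 beats it against every remaining row (C: 20>6).
Column P3 is eliminated: P1 beats it against every remaining row (C: 20>3).
Among the remaining strategies, none is strictly dominated by another pure strategy of the same player, so the elimination stops.
Surviving strategies — General Rowe: {C}; General Cole: {P1}.

C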